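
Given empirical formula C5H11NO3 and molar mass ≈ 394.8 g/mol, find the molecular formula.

C15H33N3O9

Empirical-formula mass = 133.15 g/mol
n = 394.8 / 133.15 = 2.97 ≈ 3
Molecular formula = (C5H11NO3)3 = C15H33N3O9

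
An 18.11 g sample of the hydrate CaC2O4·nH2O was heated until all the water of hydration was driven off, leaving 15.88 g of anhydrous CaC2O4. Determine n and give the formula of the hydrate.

CaC2O4·H2O

Mass of water lost = 18.11 − 15.88 = 2.23 g → 2.23 / 18.02 = 0.1238 mol H2O
Molar mass of CaC2O4 = 128.10 g/mol → mol CaC2O4 = 15.88 / 128.10 = 0.124
n = 0.1238 / 0.124 = 1.00 ≈ 1 → CaC2O4·H2O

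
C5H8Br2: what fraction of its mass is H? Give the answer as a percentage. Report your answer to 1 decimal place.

Molar mass = 5(12.01) + 8(1.008) + 2(79.90) = 227.914 g/mol
Mass of H per mole = 8 × 1.008 = 8.064 g
% H = 8.064 / 227.914 × 100 = 3.5%

3.5%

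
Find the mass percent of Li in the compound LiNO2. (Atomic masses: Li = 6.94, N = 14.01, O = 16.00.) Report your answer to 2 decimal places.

Molar mass = 1(6.94) + 1(14.01) + 2(16.00) = 52.950 g/mol
Mass of Li per mole = 1 × 6.94 = 6.940 g
% Li = 6.940 / 52.950 × 100 = 13.11%

13.11%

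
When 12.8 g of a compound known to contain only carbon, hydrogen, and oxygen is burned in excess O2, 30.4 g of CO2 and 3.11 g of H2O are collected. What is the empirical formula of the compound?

mol C = 30.4 / 44.01 = 0.6908; mass C = 0.6908 × 12.01 = 8.296 g
mol H = 2 × (3.11 / 18.02) = 0.3452; mass H = 0.3452 × 1.008 = 0.3479 g
mass O = 12.8 − (8.644) = 4.156 g → mol O = 0.2598
Smallest is O at 0.2598 mol; normalising gives C 2.659, H 1.329, O 1.000
×3: C 7.98, H 3.99, O 3.00 → C8H4O3

C8H4O3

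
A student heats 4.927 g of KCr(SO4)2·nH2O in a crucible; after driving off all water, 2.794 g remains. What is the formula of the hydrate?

KCr(SO4)2·12H2O

Mass of water lost = 4.927 − 2.794 = 2.133 g → 2.133 / 18.02 = 0.1184 mol H2O
Molar mass of KCr(SO4)2 = 283.24 g/mol → mol KCr(SO4)2 = 2.794 / 283.24 = 0.009864
n = 0.1184 / 0.009864 = 12.00 ≈ 12 → KCr(SO4)2·12H2O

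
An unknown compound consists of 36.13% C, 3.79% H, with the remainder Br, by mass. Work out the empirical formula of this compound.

Assume 100 g: 36.13 g C, 3.79 g H, 60.08 g Br.
n(C) = 36.13/12.01 = 3.008, n(H) = 3.79/1.008 = 3.76, n(Br) = 60.08/79.90 = 0.7519
Ratios (÷ 0.7519): C 4.001, H 5.000, Br 1.000
Ratio ≈ 4:5:1, so the empirical formula is C4H5Br

C4H5Br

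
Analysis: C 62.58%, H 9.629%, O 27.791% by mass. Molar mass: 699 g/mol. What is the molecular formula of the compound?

C36H66O12

Assume 100 g: 62.58 g C, 9.629 g H, 27.791 g O.
n(C) = 62.58/12.01 = 5.211, n(H) = 9.629/1.008 = 9.553, n(O) = 27.791/16.00 = 1.737
Divide by the smallest (1.737 mol O): C 3.000, H 5.500, O 1.000
Scaling by 2: C 6.00, H 11.00, O 2.00 → C6H11O2
Empirical-formula mass = 115.15 g/mol
n = 699 / 115.15 = 6.07 ≈ 6
Molecular formula = (C6H11O2)×6 = C36H66O12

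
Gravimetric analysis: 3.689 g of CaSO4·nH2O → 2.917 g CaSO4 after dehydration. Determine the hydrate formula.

CaSO4·2H2O

Mass of water lost = 3.689 − 2.917 = 0.772 g → 0.772 / 18.02 = 0.04284 mol H2O
Molar mass of CaSO4 = 136.15 g/mol → mol CaSO4 = 2.917 / 136.15 = 0.02142
n = 0.04284 / 0.02142 = 2.00 ≈ 2 → CaSO4·2H2O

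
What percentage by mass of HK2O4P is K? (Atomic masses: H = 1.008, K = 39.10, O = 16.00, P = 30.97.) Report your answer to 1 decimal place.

44.9%

Molar mass = 1(1.008) + 2(39.10) + 4(16.00) + 1(30.97) = 174.178 g/mol
Mass of K per mole = 2 × 39.10 = 78.200 g
% K = 78.200 / 174.178 × 100 = 44.9%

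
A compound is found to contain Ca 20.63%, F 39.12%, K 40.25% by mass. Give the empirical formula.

Assume 100 g: 20.63 g Ca, 39.12 g F, 40.25 g K.
Moles — Ca: 20.63 / 40.08 = 0.5147 mol; F: 39.12 / 19.00 = 2.059 mol; K: 40.25 / 39.10 = 1.029 mol
Ratios (÷ 0.5147): Ca 1.000, F 4.000, K 2.000
→ CaF4K2

CaF4K2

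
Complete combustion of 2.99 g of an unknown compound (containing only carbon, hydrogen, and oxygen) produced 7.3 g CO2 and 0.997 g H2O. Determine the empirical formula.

mol C = 7.3 / 44.01 = 0.1659; mass C = 0.1659 × 12.01 = 1.992 g
mol H = 2 × (0.997 / 18.02) = 0.1107; mass H = 0.1107 × 1.008 = 0.1115 g
mass O = 2.99 − (2.104) = 0.8863 g → mol O = 0.05540
Ratios (÷ 0.0554): C 2.994, H 1.998, O 1.000
Ratio ≈ 3:2:1, so the empirical formula is C3H2O

C3H2O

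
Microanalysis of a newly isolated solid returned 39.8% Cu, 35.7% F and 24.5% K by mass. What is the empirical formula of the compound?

CuF3K

Assume 100 g: 39.8 g Cu, 35.7 g F, 24.5 g K.
Moles — Cu: 39.8 / 63.55 = 0.6263 mol; F: 35.7 / 19.00 = 1.879 mol; K: 24.5 / 39.10 = 0.6266 mol
Smallest is Cu at 0.6263 mol; normalising gives Cu 1.000, F 3.000, K 1.001
Ratio ≈ 1:3:1, so the empirical formula is CuF3K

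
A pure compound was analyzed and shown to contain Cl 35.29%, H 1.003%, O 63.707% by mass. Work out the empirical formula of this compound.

ClHO4

Assume 100 g: 35.29 g Cl, 1.003 g H, 63.707 g O.
Moles — Cl: 35.29 / 35.45 = 0.9955 mol; H: 1.003 / 1.008 = 0.995 mol; O: 63.707 / 16.00 = 3.982 mol
Smallest is H at 0.995 mol; normalising gives Cl 1.000, H 1.000, O 4.002
≈ 1:1:4 → ClHO4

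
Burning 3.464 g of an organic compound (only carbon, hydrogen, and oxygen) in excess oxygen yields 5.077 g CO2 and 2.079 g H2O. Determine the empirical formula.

mol C = 5.077 / 44.01 = 0.1154; mass C = 0.1154 × 12.01 = 1.385 g
mol H = 2 × (2.079 / 18.02) = 0.2307; mass H = 0.2307 × 1.008 = 0.2326 g
mass O = 3.464 − (1.618) = 1.846 g → mol O = 0.1154
Smallest is C at 0.1154 mol; normalising gives C 1.000, H 2.000, O 1.000
Ratio ≈ 1:2:1, so the empirical formula is CH2O

CH2O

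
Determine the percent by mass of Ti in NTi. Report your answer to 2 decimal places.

77.36%

Molar mass = 1(14.01) + 1(47.87) = 61.880 g/mol
Mass of Ti per mole = 1 × 47.87 = 47.870 g
% Ti = 47.870 / 61.880 × 100 = 77.36%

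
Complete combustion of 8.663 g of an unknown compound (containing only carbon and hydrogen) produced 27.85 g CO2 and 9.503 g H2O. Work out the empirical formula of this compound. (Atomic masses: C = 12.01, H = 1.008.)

mol C = 27.85 / 44.01 = 0.6328; mass C = 0.6328 × 12.01 = 7.600 g
mol H = 2 × (9.503 / 18.02) = 1.055; mass H = 1.055 × 1.008 = 1.063 g
Divide by the smallest (0.6328 mol C): C 1.000, H 1.667
Multiply by 3: C 3.00, H 5.00 → C3H5

C3H5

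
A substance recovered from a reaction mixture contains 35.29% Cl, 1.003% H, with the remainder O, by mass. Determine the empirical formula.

Assume 100 g: 35.29 g Cl, 1.003 g H, 63.707 g O.
Cl: 35.29 g ÷ 35.45 g/mol = 0.9955 mol
H: 1.003 g ÷ 1.008 g/mol = 0.995 mol
O: 63.707 g ÷ 16.00 g/mol = 3.982 mol
Smallest is H at 0.995 mol; normalising gives Cl 1.000, H 1.000, O 4.002
≈ 1:1:4 → ClHO4

ClHO4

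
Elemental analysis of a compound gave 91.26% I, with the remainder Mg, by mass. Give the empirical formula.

Assume 100 g: 91.26 g I, 8.74 g Mg.
I: 91.26 g ÷ 126.90 g/mol = 0.7191 mol
Mg: 8.74 g ÷ 24.31 g/mol = 0.3595 mol
Ratios (÷ 0.3595): I 2.000, Mg 1.000
≈ 2:1 → I2Mg

I2Mg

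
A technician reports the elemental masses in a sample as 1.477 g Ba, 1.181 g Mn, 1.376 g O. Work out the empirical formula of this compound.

BaMn2O8

Ba: 1.477 g ÷ 137.33 g/mol = 0.01076 mol
Mn: 1.181 g ÷ 54.94 g/mol = 0.0215 mol
O: 1.376 g ÷ 16.00 g/mol = 0.086 mol
Smallest is Ba at 0.01076 mol; normalising gives Ba 1.000, Mn 1.999, O 7.996
Ratio ≈ 1:2:8, so the empirical formula is BaMn2O8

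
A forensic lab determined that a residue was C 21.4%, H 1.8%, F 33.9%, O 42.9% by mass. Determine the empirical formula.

Assume 100 g: 21.4 g C, 1.8 g H, 33.9 g F, 42.9 g O.
C: 21.4 g ÷ 12.01 g/mol = 1.782 mol
H: 1.8 g ÷ 1.008 g/mol = 1.786 mol
F: 33.9 g ÷ 19.00 g/mol = 1.784 mol
O: 42.9 g ÷ 16.00 g/mol = 2.681 mol
Ratios (÷ 1.782): C 1.000, H 1.002, F 1.001, O 1.505
Scaling by 2: C 2.00, H 2.00, F 2.00, O 3.01 → C2H2F2O3

C2H2F2O3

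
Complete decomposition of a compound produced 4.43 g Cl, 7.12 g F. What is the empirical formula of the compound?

ClF3

Moles — Cl: 4.43 / 35.45 = 0.125 mol; F: 7.12 / 19.00 = 0.3747 mol
Divide by the smallest (0.125 mol Cl): Cl 1.000, F 2.999
≈ 1:3 → ClF3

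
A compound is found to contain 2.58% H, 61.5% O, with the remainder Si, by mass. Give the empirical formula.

Assume 100 g: 2.58 g H, 61.5 g O, 35.92 g Si.
Moles — H: 2.58 / 1.008 = 2.56 mol; O: 61.5 / 16.00 = 3.844 mol; Si: 35.92 / 28.09 = 1.279 mol
Smallest is Si at 1.279 mol; normalising gives H 2.002, O 3.006, Si 1.000
≈ 2:3:1 → H2O3Si

H2O3Si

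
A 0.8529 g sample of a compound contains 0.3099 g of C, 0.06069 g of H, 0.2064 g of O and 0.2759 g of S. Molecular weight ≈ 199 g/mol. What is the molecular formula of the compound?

C: 0.3099 g ÷ 12.01 g/mol = 0.0258 mol
H: 0.06069 g ÷ 1.008 g/mol = 0.06021 mol
O: 0.2064 g ÷ 16.00 g/mol = 0.0129 mol
S: 0.2759 g ÷ 32.07 g/mol = 0.008603 mol
Divide by the smallest (0.008603 mol S): C 2.999, H 6.998, O 1.499, S 1.000
Scaling by 2: C 6.00, H 14.00, O 3.00, S 2.00 → C6H14O3S2
Empirical-formula mass = 198.31 g/mol
n = 199 / 198.31 = 1.00 ≈ 1
Molecular formula = empirical formula = C6H14O3S2

C6H14O3S2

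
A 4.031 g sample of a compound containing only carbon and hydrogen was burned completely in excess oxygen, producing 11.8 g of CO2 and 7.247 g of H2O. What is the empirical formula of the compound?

mol C = 11.8 / 44.01 = 0.2681; mass C = 0.2681 × 12.01 = 3.220 g
mol H = 2 × (7.247 / 18.02) = 0.8043; mass H = 0.8043 × 1.008 = 0.8108 g
Smallest is C at 0.2681 mol; normalising gives C 1.000, H 3.000
Ratio ≈ 1:3, so the empirical formula is CH3

CH3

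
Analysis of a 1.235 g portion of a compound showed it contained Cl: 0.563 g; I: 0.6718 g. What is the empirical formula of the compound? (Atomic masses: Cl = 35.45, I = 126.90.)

Cl3I

Cl: 0.563 g ÷ 35.45 g/mol = 0.01588 mol
I: 0.6718 g ÷ 126.90 g/mol = 0.005294 mol
Smallest is I at 0.005294 mol; normalising gives Cl 3.000, I 1.000
→ Cl3I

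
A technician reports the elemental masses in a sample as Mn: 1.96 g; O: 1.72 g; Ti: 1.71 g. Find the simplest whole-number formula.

MnO3Ti

Mn: 1.96 g ÷ 54.94 g/mol = 0.03568 mol
O: 1.72 g ÷ 16.00 g/mol = 0.1075 mol
Ti: 1.71 g ÷ 47.87 g/mol = 0.03572 mol
Divide by the smallest (0.03568 mol Mn): Mn 1.000, O 3.013, Ti 1.001
Ratio ≈ 1:3:1, so the empirical formula is MnO3Ti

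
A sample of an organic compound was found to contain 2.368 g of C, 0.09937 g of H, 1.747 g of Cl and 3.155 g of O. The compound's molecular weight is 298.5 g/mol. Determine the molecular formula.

C8H4Cl2O8

n(C) = 2.368/12.01 = 0.1972, n(H) = 0.09937/1.008 = 0.09858, n(Cl) = 1.747/35.45 = 0.04928, n(O) = 3.155/16.00 = 0.1972
Divide by the smallest (0.04928 mol Cl): C 4.001, H 2.000, Cl 1.000, O 4.001
→ C4H2ClO4
Empirical-formula mass = 149.51 g/mol
n = 298.5 / 149.51 = 2.00 ≈ 2
Molecular formula = (C4H2ClO4)×2 = C8H4Cl2O8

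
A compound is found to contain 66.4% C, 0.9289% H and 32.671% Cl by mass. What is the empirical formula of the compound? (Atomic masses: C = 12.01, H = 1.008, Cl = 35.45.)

C6HCl

Assume 100 g: 66.4 g C, 0.9289 g H, 32.671 g Cl.
Moles — C: 66.4 / 12.01 = 5.529 mol; H: 0.9289 / 1.008 = 0.9215 mol; Cl: 32.671 / 35.45 = 0.9216 mol
Divide by the smallest (0.9215 mol H): C 6.000, H 1.000, Cl 1.000
≈ 6:1:1 → C6HCl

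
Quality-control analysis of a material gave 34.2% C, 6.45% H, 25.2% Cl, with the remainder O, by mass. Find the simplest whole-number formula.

C4H9ClO3

Assume 100 g: 34.2 g C, 6.45 g H, 25.2 g Cl, 34.15 g O.
C: 34.2 g ÷ 12.01 g/mol = 2.848 mol
H: 6.45 g ÷ 1.008 g/mol = 6.399 mol
Cl: 25.2 g ÷ 35.45 g/mol = 0.7109 mol
O: 34.15 g ÷ 16.00 g/mol = 2.134 mol
Divide by the smallest (0.7109 mol Cl): C 4.006, H 9.001, Cl 1.000, O 3.003
≈ 4:9:1:3 → C4H9ClO3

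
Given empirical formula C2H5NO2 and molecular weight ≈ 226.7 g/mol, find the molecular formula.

C6H15N3O6

Empirical-formula mass = 75.07 g/mol
n = 226.7 / 75.07 = 3.02 ≈ 3
Molecular formula = (C2H5NO2)3 = C6H15N3O6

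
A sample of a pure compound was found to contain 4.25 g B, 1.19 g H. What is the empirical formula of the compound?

BH3

Moles — B: 4.25 / 10.81 = 0.3932 mol; H: 1.19 / 1.008 = 1.181 mol
Smallest is B at 0.3932 mol; normalising gives B 1.000, H 3.003
≈ 1:3 → BH3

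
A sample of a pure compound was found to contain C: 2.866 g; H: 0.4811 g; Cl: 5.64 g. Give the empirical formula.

n(C) = 2.866/12.01 = 0.2386, n(H) = 0.4811/1.008 = 0.4773, n(Cl) = 5.64/35.45 = 0.1591
Smallest is Cl at 0.1591 mol; normalising gives C 1.500, H 3.000, Cl 1.000
×2: C 3.00, H 6.00, Cl 2.00 → C3H6Cl2

C3H6Cl2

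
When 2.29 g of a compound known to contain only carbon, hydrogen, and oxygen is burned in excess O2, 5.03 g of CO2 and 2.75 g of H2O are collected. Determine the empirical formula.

C3H8O

mol C = 5.03 / 44.01 = 0.1143; mass C = 0.1143 × 12.01 = 1.373 g
mol H = 2 × (2.75 / 18.02) = 0.3052; mass H = 0.3052 × 1.008 = 0.3077 g
mass O = 2.29 − (1.680) = 0.6097 g → mol O = 0.03811
Smallest is O at 0.03811 mol; normalising gives C 2.999, H 8.010, O 1.000
→ C3H8O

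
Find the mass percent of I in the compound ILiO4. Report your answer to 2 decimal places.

64.14%

Molar mass = 1(126.90) + 1(6.94) + 4(16.00) = 197.840 g/mol
Mass of I per mole = 1 × 126.90 = 126.900 g
% I = 126.900 / 197.840 × 100 = 64.14%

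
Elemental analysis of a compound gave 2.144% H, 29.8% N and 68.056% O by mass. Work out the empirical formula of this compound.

HNO2

Assume 100 g: 2.144 g H, 29.8 g N, 68.056 g O.
Moles — H: 2.144 / 1.008 = 2.127 mol; N: 29.8 / 14.01 = 2.127 mol; O: 68.056 / 16.00 = 4.253 mol
Divide by the smallest (2.127 mol H): H 1.000, N 1.000, O 2.000
≈ 1:1:2 → HNO2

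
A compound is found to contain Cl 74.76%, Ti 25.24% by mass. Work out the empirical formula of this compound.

Assume 100 g: 74.76 g Cl, 25.24 g Ti.
Cl: 74.76 g ÷ 35.45 g/mol = 2.109 mol
Ti: 25.24 g ÷ 47.87 g/mol = 0.5273 mol
Ratios (÷ 0.5273): Cl 4.000, Ti 1.000
→ Cl4Ti

Cl4Ti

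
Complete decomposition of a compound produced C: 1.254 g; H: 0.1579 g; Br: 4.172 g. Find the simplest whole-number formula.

C2H3Br

C: 1.254 g ÷ 12.01 g/mol = 0.1044 mol
H: 0.1579 g ÷ 1.008 g/mol = 0.1566 mol
Br: 4.172 g ÷ 79.90 g/mol = 0.05222 mol
Divide by the smallest (0.05222 mol Br): C 2.000, H 3.000, Br 1.000
Ratio ≈ 2:3:1, so the empirical formula is C2H3Br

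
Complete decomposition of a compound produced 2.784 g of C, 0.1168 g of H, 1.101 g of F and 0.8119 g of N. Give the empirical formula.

Moles — C: 2.784 / 12.01 = 0.2318 mol; H: 0.1168 / 1.008 = 0.1159 mol; F: 1.101 / 19.00 = 0.05795 mol; N: 0.8119 / 14.01 = 0.05795 mol
Smallest is F at 0.05795 mol; normalising gives C 4.000, H 2.000, F 1.000, N 1.000
Ratio ≈ 4:2:1:1, so the empirical formula is C4H2FN

C4H2FN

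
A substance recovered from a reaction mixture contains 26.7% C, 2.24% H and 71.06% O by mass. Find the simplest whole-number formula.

Assume 100 g: 26.7 g C, 2.24 g H, 71.06 g O.
n(C) = 26.7/12.01 = 2.223, n(H) = 2.24/1.008 = 2.222, n(O) = 71.06/16.00 = 4.441
Ratios (÷ 2.222): C 1.000, H 1.000, O 1.999
→ CHO2

CHO2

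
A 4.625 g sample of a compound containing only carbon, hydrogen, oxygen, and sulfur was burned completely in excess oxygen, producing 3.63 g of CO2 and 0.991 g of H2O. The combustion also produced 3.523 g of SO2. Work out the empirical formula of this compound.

mol C = 3.63 / 44.01 = 0.08248; mass C = 0.08248 × 12.01 = 0.9906 g
mol H = 2 × (0.991 / 18.02) = 0.1100; mass H = 0.1100 × 1.008 = 0.1109 g
mol S = 3.523 / 64.07 = 0.05499; mass S = 1.763 g
mass O = 4.625 − (2.865) = 1.760 g → mol O = 0.1100
Smallest is S at 0.05499 mol; normalising gives C 1.500, H 2.000, O 2.001, S 1.000
×2: C 3.00, H 4.00, O 4.00, S 2.00 → C3H4O4S2

C3H4O4S2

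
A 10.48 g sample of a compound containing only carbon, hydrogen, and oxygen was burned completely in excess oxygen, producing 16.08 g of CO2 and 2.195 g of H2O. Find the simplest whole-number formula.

C3H2O3

mol C = 16.08 / 44.01 = 0.3654; mass C = 0.3654 × 12.01 = 4.388 g
mol H = 2 × (2.195 / 18.02) = 0.2436; mass H = 0.2436 × 1.008 = 0.2456 g
mass O = 10.48 − (4.634) = 5.846 g → mol O = 0.3654
Ratios (÷ 0.2436): C 1.500, H 1.000, O 1.500
Scaling by 2: C 3.00, H 2.00, O 3.00 → C3H2O3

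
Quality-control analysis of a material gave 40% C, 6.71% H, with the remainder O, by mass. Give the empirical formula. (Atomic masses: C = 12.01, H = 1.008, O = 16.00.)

Assume 100 g: 40 g C, 6.71 g H, 53.29 g O.
n(C) = 40/12.01 = 3.331, n(H) = 6.71/1.008 = 6.657, n(O) = 53.29/16.00 = 3.331
Ratios (÷ 3.331): C 1.000, H 1.999, O 1.000
≈ 1:2:1 → CH2O

CH2O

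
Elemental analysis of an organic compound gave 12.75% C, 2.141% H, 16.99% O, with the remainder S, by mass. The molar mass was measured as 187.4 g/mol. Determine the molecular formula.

Assume 100 g: 12.75 g C, 2.141 g H, 16.99 g O, 68.119 g S.
Moles — C: 12.75 / 12.01 = 1.062 mol; H: 2.141 / 1.008 = 2.124 mol; O: 16.99 / 16.00 = 1.062 mol; S: 68.119 / 32.07 = 2.124 mol
Divide by the smallest (1.062 mol C): C 1.000, H 2.001, O 1.000, S 2.001
Ratio ≈ 1:2:1:2, so the empirical formula is CH2OS2
Empirical-formula mass = 94.17 g/mol
n = 187.4 / 94.17 = 1.99 ≈ 2
Molecular formula = (CH2OS2)×2 = C2H4O2S4

C2H4O2S4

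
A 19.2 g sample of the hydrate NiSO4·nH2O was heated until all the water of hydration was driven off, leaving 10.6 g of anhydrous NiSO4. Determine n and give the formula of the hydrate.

NiSO4·7H2O

Mass of water lost = 19.2 − 10.6 = 8.6 g → 8.6 / 18.02 = 0.4772 mol H2O
Molar mass of NiSO4 = 154.76 g/mol → mol NiSO4 = 10.6 / 154.76 = 0.06849
n = 0.4772 / 0.06849 = 6.97 ≈ 7 → NiSO4·7H2O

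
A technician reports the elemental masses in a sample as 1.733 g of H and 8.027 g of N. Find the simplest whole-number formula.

H: 1.733 g ÷ 1.008 g/mol = 1.719 mol
N: 8.027 g ÷ 14.01 g/mol = 0.5729 mol
Divide by the smallest (0.5729 mol N): H 3.001, N 1.000
Ratio ≈ 3:1, so the empirical formula is H3N

H3N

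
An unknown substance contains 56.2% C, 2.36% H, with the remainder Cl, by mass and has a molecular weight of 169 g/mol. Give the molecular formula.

C8H4Cl2

Assume 100 g: 56.2 g C, 2.36 g H, 41.44 g Cl.
C: 56.2 g ÷ 12.01 g/mol = 4.679 mol
H: 2.36 g ÷ 1.008 g/mol = 2.341 mol
Cl: 41.44 g ÷ 35.45 g/mol = 1.169 mol
Divide by the smallest (1.169 mol Cl): C 4.003, H 2.003, Cl 1.000
≈ 4:2:1 → C4H2Cl
Empirical-formula mass = 85.51 g/mol
n = 169 / 85.51 = 1.98 ≈ 2
Molecular formula = (C4H2Cl)×2 = C8H4Cl2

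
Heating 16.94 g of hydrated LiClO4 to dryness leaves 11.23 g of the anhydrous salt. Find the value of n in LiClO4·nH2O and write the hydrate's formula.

LiClO4·3H2O

Mass of water lost = 16.94 − 11.23 = 5.71 g → 5.71 / 18.02 = 0.3169 mol H2O
Molar mass of LiClO4 = 106.39 g/mol → mol LiClO4 = 11.23 / 106.39 = 0.1056
n = 0.3169 / 0.1056 = 3.00 ≈ 3 → LiClO4·3H2O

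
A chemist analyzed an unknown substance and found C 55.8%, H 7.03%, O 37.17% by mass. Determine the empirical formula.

Assume 100 g: 55.8 g C, 7.03 g H, 37.17 g O.
C: 55.8 g ÷ 12.01 g/mol = 4.646 mol
H: 7.03 g ÷ 1.008 g/mol = 6.974 mol
O: 37.17 g ÷ 16.00 g/mol = 2.323 mol
Divide by the smallest (2.323 mol O): C 2.000, H 3.002, O 1.000
≈ 2:3:1 → C2H3O

C2H3O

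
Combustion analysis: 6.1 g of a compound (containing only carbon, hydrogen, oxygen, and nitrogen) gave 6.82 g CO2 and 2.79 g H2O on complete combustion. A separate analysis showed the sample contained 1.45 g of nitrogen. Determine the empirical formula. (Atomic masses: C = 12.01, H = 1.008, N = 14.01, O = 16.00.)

C3H6N2O3

mol C = 6.82 / 44.01 = 0.1550; mass C = 0.1550 × 12.01 = 1.861 g
mol H = 2 × (2.79 / 18.02) = 0.3097; mass H = 0.3097 × 1.008 = 0.3121 g
mol N = 1.45 / 14.01 = 0.1035
mass O = 6.1 − (3.623) = 2.477 g → mol O = 0.1548
Ratios (÷ 0.1035): C 1.497, H 2.992, N 1.000, O 1.496
×2: C 2.99, H 5.98, N 2.00, O 2.99 → C3H6N2O3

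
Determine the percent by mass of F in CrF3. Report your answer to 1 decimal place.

52.3%

Molar mass = 1(52.00) + 3(19.00) = 109.000 g/mol
Mass of F per mole = 3 × 19.00 = 57.000 g
% F = 57.000 / 109.000 × 100 = 52.3%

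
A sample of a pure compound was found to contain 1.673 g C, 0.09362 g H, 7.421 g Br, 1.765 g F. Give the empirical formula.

n(C) = 1.673/12.01 = 0.1393, n(H) = 0.09362/1.008 = 0.09288, n(Br) = 7.421/79.90 = 0.09288, n(F) = 1.765/19.00 = 0.09289
Ratios (÷ 0.09288): C 1.500, H 1.000, Br 1.000, F 1.000
×2: C 3.00, H 2.00, Br 2.00, F 2.00 → C3H2Br2F2

C3H2Br2F2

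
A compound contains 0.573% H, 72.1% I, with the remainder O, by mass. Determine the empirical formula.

HIO3

Assume 100 g: 0.573 g H, 72.1 g I, 27.33 g O.
n(H) = 0.573/1.008 = 0.5685, n(I) = 72.1/126.90 = 0.5682, n(O) = 27.33/16.00 = 1.708
Divide by the smallest (0.5682 mol I): H 1.001, I 1.000, O 3.006
Ratio ≈ 1:1:3, so the empirical formula is HIO3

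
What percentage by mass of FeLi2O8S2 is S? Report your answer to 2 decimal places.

Molar mass = 1(55.85) + 2(6.94) + 8(16.00) + 2(32.07) = 261.870 g/mol
Mass of S per mole = 2 × 32.07 = 64.140 g
% S = 64.140 / 261.870 × 100 = 24.49%

24.49%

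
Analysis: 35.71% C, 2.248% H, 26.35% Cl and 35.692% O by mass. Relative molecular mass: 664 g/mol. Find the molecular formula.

C20H15Cl5O15

Assume 100 g: 35.71 g C, 2.248 g H, 26.35 g Cl, 35.692 g O.
Moles — C: 35.71 / 12.01 = 2.973 mol; H: 2.248 / 1.008 = 2.23 mol; Cl: 26.35 / 35.45 = 0.7433 mol; O: 35.692 / 16.00 = 2.231 mol
Ratios (÷ 0.7433): C 4.000, H 3.000, Cl 1.000, O 3.001
Ratio ≈ 4:3:1:3, so the empirical formula is C4H3ClO3
Empirical-formula mass = 134.51 g/mol
n = 664 / 134.51 = 4.94 ≈ 5
Molecular formula = (C4H3ClO3)×5 = C20H15Cl5O15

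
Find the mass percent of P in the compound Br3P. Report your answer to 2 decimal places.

11.44%

Molar mass = 3(79.90) + 1(30.97) = 270.670 g/mol
Mass of P per mole = 1 × 30.97 = 30.970 g
% P = 30.970 / 270.670 × 100 = 11.44%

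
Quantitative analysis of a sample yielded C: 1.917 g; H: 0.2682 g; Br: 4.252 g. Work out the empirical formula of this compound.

n(C) = 1.917/12.01 = 0.1596, n(H) = 0.2682/1.008 = 0.2661, n(Br) = 4.252/79.90 = 0.05322
Smallest is Br at 0.05322 mol; normalising gives C 2.999, H 5.000, Br 1.000
≈ 3:5:1 → C3H5Br

C3H5Br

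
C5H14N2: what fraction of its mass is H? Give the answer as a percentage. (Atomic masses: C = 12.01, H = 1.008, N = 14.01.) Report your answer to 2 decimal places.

13.81%

Molar mass = 5(12.01) + 14(1.008) + 2(14.01) = 102.182 g/mol
Mass of H per mole = 14 × 1.008 = 14.112 g
% H = 14.112 / 102.182 × 100 = 13.81%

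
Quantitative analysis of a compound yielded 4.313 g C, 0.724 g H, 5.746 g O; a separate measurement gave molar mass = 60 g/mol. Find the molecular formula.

Moles — C: 4.313 / 12.01 = 0.3591 mol; H: 0.724 / 1.008 = 0.7183 mol; O: 5.746 / 16.00 = 0.3591 mol
Divide by the smallest (0.3591 mol C): C 1.000, H 2.000, O 1.000
≈ 1:2:1 → CH2O
Empirical-formula mass = 30.03 g/mol
n = 60 / 30.03 = 2.00 ≈ 2
Molecular formula = (CH2O)×2 = C2H4O2

C2H4O2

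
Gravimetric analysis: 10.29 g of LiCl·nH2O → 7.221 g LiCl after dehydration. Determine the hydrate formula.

LiCl·H2O

Mass of water lost = 10.29 − 7.221 = 3.069 g → 3.069 / 18.02 = 0.1703 mol H2O
Molar mass of LiCl = 42.39 g/mol → mol LiCl = 7.221 / 42.39 = 0.1703
n = 0.1703 / 0.1703 = 1.00 ≈ 1 → LiCl·H2O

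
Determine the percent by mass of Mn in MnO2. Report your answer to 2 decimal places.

63.19%

Molar mass = 1(54.94) + 2(16.00) = 86.940 g/mol
Mass of Mn per mole = 1 × 54.94 = 54.940 g
% Mn = 54.940 / 86.940 × 100 = 63.19%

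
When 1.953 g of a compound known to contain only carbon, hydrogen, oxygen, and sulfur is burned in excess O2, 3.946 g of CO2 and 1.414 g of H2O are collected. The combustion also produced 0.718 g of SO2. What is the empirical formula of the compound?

C8H14O2S

mol C = 3.946 / 44.01 = 0.08966; mass C = 0.08966 × 12.01 = 1.077 g
mol H = 2 × (1.414 / 18.02) = 0.1569; mass H = 0.1569 × 1.008 = 0.1582 g
mol S = 0.718 / 64.07 = 0.01121; mass S = 0.3594 g
mass O = 1.953 − (1.594) = 0.3586 g → mol O = 0.02241
Smallest is S at 0.01121 mol; normalising gives C 8.001, H 14.004, O 2.000, S 1.000
→ C8H14O2S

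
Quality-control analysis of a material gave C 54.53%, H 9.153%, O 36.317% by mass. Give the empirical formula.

C2H4O

Assume 100 g: 54.53 g C, 9.153 g H, 36.317 g O.
C: 54.53 g ÷ 12.01 g/mol = 4.54 mol
H: 9.153 g ÷ 1.008 g/mol = 9.08 mol
O: 36.317 g ÷ 16.00 g/mol = 2.27 mol
Ratios (÷ 2.27): C 2.000, H 4.000, O 1.000
≈ 2:4:1 → C2H4O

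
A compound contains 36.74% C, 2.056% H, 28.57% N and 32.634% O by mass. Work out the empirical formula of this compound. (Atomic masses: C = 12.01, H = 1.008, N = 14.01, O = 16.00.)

C3H2N2O2

Assume 100 g: 36.74 g C, 2.056 g H, 28.57 g N, 32.634 g O.
C: 36.74 g ÷ 12.01 g/mol = 3.059 mol
H: 2.056 g ÷ 1.008 g/mol = 2.04 mol
N: 28.57 g ÷ 14.01 g/mol = 2.039 mol
O: 32.634 g ÷ 16.00 g/mol = 2.04 mol
Smallest is N at 2.039 mol; normalising gives C 1.500, H 1.000, N 1.000, O 1.000
×2: C 3.00, H 2.00, N 2.00, O 2.00 → C3H2N2O2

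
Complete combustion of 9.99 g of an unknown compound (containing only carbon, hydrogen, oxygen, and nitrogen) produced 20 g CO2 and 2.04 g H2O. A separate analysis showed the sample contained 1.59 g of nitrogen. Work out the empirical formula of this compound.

C8H4N2O3

mol C = 20 / 44.01 = 0.4544; mass C = 0.4544 × 12.01 = 5.458 g
mol H = 2 × (2.04 / 18.02) = 0.2264; mass H = 0.2264 × 1.008 = 0.2282 g
mol N = 1.59 / 14.01 = 0.1135
mass O = 9.99 − (7.276) = 2.714 g → mol O = 0.1696
Ratios (÷ 0.1135): C 4.004, H 1.995, N 1.000, O 1.495
Multiply by 2: C 8.01, H 3.99, N 2.00, O 2.99 → C8H4N2O3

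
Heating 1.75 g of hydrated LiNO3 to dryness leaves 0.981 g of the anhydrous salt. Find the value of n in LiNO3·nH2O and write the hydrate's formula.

Mass of water lost = 1.75 − 0.981 = 0.769 g → 0.769 / 18.02 = 0.04267 mol H2O
Molar mass of LiNO3 = 68.95 g/mol → mol LiNO3 = 0.981 / 68.95 = 0.01423
n = 0.04267 / 0.01423 = 3.00 ≈ 3 → LiNO3·3H2O

LiNO3·3H2O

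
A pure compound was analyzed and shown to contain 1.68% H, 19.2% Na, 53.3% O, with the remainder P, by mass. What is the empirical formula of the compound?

H2NaO4P

Assume 100 g: 1.68 g H, 19.2 g Na, 53.3 g O, 25.82 g P.
n(H) = 1.68/1.008 = 1.667, n(Na) = 19.2/22.99 = 0.8351, n(O) = 53.3/16.00 = 3.331, n(P) = 25.82/30.97 = 0.8337
Ratios (÷ 0.8337): H 1.999, Na 1.002, O 3.996, P 1.000
Ratio ≈ 2:1:4:1, so the empirical formula is H2NaO4P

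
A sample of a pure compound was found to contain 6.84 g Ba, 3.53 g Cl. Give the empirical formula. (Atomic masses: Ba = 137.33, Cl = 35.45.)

BaCl2

Ba: 6.84 g ÷ 137.33 g/mol = 0.04981 mol
Cl: 3.53 g ÷ 35.45 g/mol = 0.09958 mol
Smallest is Ba at 0.04981 mol; normalising gives Ba 1.000, Cl 1.999
Ratio ≈ 1:2, so the empirical formula is BaCl2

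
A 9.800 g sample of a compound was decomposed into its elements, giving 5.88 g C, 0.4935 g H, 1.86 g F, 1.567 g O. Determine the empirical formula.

C5H5FO

C: 5.88 g ÷ 12.01 g/mol = 0.4896 mol
H: 0.4935 g ÷ 1.008 g/mol = 0.4896 mol
F: 1.86 g ÷ 19.00 g/mol = 0.09789 mol
O: 1.567 g ÷ 16.00 g/mol = 0.09794 mol
Divide by the smallest (0.09789 mol F): C 5.001, H 5.001, F 1.000, O 1.000
≈ 5:5:1:1 → C5H5FO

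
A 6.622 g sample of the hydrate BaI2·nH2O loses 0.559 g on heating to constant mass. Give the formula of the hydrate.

Mass of anhydrous BaI2 = 6.622 − 0.559 = 6.063 g
mol H2O = 0.559 / 18.02 = 0.03102
Molar mass of BaI2 = 391.13 g/mol → mol BaI2 = 6.063 / 391.13 = 0.0155
n = 0.03102 / 0.0155 = 2.00 ≈ 2 → BaI2·2H2O

BaI2·2H2O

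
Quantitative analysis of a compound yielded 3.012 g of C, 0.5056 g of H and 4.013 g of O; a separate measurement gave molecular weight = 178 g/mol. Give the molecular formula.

C6H12O6

Moles — C: 3.012 / 12.01 = 0.2508 mol; H: 0.5056 / 1.008 = 0.5016 mol; O: 4.013 / 16.00 = 0.2508 mol
Smallest is C at 0.2508 mol; normalising gives C 1.000, H 2.000, O 1.000
→ CH2O
Empirical-formula mass = 30.03 g/mol
n = 178 / 30.03 = 5.93 ≈ 6
Molecular formula = (CH2O)×6 = C6H12O6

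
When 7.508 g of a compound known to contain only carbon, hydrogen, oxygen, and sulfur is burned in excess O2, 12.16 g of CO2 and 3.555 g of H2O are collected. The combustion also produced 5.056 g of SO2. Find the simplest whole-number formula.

mol C = 12.16 / 44.01 = 0.2763; mass C = 0.2763 × 12.01 = 3.318 g
mol H = 2 × (3.555 / 18.02) = 0.3946; mass H = 0.3946 × 1.008 = 0.3977 g
mol S = 5.056 / 64.07 = 0.07891; mass S = 2.531 g
mass O = 7.508 − (6.247) = 1.261 g → mol O = 0.07882
Smallest is O at 0.07882 mol; normalising gives C 3.505, H 5.006, O 1.000, S 1.001
Multiply by 2: C 7.01, H 10.01, O 2.00, S 2.00 → C7H10O2S2

C7H10O2S2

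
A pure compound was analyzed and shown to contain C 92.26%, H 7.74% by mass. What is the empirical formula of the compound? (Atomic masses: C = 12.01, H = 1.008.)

Assume 100 g: 92.26 g C, 7.74 g H.
n(C) = 92.26/12.01 = 7.682, n(H) = 7.74/1.008 = 7.679
Divide by the smallest (7.679 mol H): C 1.000, H 1.000
≈ 1:1 → CH

CH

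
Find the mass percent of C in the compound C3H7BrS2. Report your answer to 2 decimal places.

19.25%

Molar mass = 3(12.01) + 7(1.008) + 1(79.90) + 2(32.07) = 187.126 g/mol
Mass of C per mole = 3 × 12.01 = 36.030 g
% C = 36.030 / 187.126 × 100 = 19.25%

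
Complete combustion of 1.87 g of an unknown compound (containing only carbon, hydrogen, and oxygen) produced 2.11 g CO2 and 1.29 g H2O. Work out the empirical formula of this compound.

mol C = 2.11 / 44.01 = 0.04794; mass C = 0.04794 × 12.01 = 0.5758 g
mol H = 2 × (1.29 / 18.02) = 0.1432; mass H = 0.1432 × 1.008 = 0.1443 g
mass O = 1.87 − (0.7201) = 1.150 g → mol O = 0.07187
Smallest is C at 0.04794 mol; normalising gives C 1.000, H 2.986, O 1.499
×2: C 2.00, H 5.97, O 3.00 → C2H6O3

C2H6O3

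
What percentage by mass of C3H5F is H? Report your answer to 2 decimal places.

8.39%

Molar mass = 3(12.01) + 5(1.008) + 1(19.00) = 60.070 g/mol
Mass of H per mole = 5 × 1.008 = 5.040 g
% H = 5.040 / 60.070 × 100 = 8.39%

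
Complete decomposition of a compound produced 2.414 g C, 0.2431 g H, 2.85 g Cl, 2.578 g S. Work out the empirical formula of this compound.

C5H6Cl2S2

Moles — C: 2.414 / 12.01 = 0.201 mol; H: 0.2431 / 1.008 = 0.2412 mol; Cl: 2.85 / 35.45 = 0.08039 mol; S: 2.578 / 32.07 = 0.08039 mol
Ratios (÷ 0.08039): C 2.500, H 3.000, Cl 1.000, S 1.000
Scaling by 2: C 5.00, H 6.00, Cl 2.00, S 2.00 → C5H6Cl2S2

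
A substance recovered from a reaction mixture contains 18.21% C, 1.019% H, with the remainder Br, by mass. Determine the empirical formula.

Assume 100 g: 18.21 g C, 1.019 g H, 80.771 g Br.
Moles — C: 18.21 / 12.01 = 1.516 mol; H: 1.019 / 1.008 = 1.011 mol; Br: 80.771 / 79.90 = 1.011 mol
Smallest is Br at 1.011 mol; normalising gives C 1.500, H 1.000, Br 1.000
Multiply by 2: C 3.00, H 2.00, Br 2.00 → C3H2Br2

C3H2Br2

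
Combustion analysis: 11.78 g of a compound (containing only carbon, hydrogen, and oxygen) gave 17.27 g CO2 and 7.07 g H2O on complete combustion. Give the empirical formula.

mol C = 17.27 / 44.01 = 0.3924; mass C = 0.3924 × 12.01 = 4.713 g
mol H = 2 × (7.07 / 18.02) = 0.7847; mass H = 0.7847 × 1.008 = 0.7910 g
mass O = 11.78 − (5.504) = 6.276 g → mol O = 0.3923
Ratios (÷ 0.3923): C 1.000, H 2.000, O 1.000
Ratio ≈ 1:2:1, so the empirical formula is CH2O

CH2O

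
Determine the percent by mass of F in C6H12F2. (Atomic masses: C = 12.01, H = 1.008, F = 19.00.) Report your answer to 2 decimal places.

31.11%

Molar mass = 6(12.01) + 12(1.008) + 2(19.00) = 122.156 g/mol
Mass of F per mole = 2 × 19.00 = 38.000 g
% F = 38.000 / 122.156 × 100 = 31.11%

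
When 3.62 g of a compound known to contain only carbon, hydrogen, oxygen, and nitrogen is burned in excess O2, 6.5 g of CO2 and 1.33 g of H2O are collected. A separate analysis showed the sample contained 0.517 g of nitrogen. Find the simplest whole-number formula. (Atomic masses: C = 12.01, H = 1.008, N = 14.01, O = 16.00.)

C4H4NO2

mol C = 6.5 / 44.01 = 0.1477; mass C = 0.1477 × 12.01 = 1.774 g
mol H = 2 × (1.33 / 18.02) = 0.1476; mass H = 0.1476 × 1.008 = 0.1488 g
mol N = 0.517 / 14.01 = 0.03690
mass O = 3.62 − (2.440) = 1.180 g → mol O = 0.07378
Ratios (÷ 0.0369): C 4.002, H 4.000, N 1.000, O 1.999
→ C4H4NO2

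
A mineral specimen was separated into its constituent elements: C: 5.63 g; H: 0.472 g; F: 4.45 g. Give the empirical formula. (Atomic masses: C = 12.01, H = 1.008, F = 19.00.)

n(C) = 5.63/12.01 = 0.4688, n(H) = 0.472/1.008 = 0.4683, n(F) = 4.45/19.00 = 0.2342
Divide by the smallest (0.2342 mol F): C 2.002, H 1.999, F 1.000
≈ 2:2:1 → C2H2F

C2H2F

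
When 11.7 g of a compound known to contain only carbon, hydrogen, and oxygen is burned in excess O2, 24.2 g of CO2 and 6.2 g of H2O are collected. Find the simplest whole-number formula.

mol C = 24.2 / 44.01 = 0.5499; mass C = 0.5499 × 12.01 = 6.604 g
mol H = 2 × (6.2 / 18.02) = 0.6881; mass H = 0.6881 × 1.008 = 0.6936 g
mass O = 11.7 − (7.298) = 4.402 g → mol O = 0.2751
Divide by the smallest (0.2751 mol O): C 1.998, H 2.501, O 1.000
Scaling by 2: C 4.00, H 5.00, O 2.00 → C4H5O2

C4H5O2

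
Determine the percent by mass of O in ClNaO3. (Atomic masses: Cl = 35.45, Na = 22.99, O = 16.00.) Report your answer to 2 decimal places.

45.10%

Molar mass = 1(35.45) + 1(22.99) + 3(16.00) = 106.440 g/mol
Mass of O per mole = 3 × 16.00 = 48.000 g
% O = 48.000 / 106.440 × 100 = 45.10%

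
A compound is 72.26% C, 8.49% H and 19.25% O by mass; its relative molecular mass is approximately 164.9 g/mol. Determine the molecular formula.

C10H14O2

Assume 100 g: 72.26 g C, 8.49 g H, 19.25 g O.
Moles — C: 72.26 / 12.01 = 6.017 mol; H: 8.49 / 1.008 = 8.423 mol; O: 19.25 / 16.00 = 1.203 mol
Ratios (÷ 1.203): C 5.001, H 7.001, O 1.000
≈ 5:7:1 → C5H7O
Empirical-formula mass = 83.11 g/mol
n = 164.9 / 83.11 = 1.98 ≈ 2
Molecular formula = (C5H7O)×2 = C10H14O2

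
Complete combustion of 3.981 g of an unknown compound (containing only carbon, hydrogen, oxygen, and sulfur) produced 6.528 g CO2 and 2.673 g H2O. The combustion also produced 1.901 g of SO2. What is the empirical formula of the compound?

mol C = 6.528 / 44.01 = 0.1483; mass C = 0.1483 × 12.01 = 1.781 g
mol H = 2 × (2.673 / 18.02) = 0.2967; mass H = 0.2967 × 1.008 = 0.2990 g
mol S = 1.901 / 64.07 = 0.02967; mass S = 0.9515 g
mass O = 3.981 − (3.032) = 0.9490 g → mol O = 0.05931
Divide by the smallest (0.02967 mol S): C 4.999, H 9.999, O 1.999, S 1.000
Ratio ≈ 5:10:2:1, so the empirical formula is C5H10O2S

C5H10O2S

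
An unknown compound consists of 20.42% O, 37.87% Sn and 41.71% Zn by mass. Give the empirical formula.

O4SnZn2

Assume 100 g: 20.42 g O, 37.87 g Sn, 41.71 g Zn.
n(O) = 20.42/16.00 = 1.276, n(Sn) = 37.87/118.71 = 0.319, n(Zn) = 41.71/65.38 = 0.638
Divide by the smallest (0.319 mol Sn): O 4.001, Sn 1.000, Zn 2.000
Ratio ≈ 4:1:2, so the empirical formula is O4SnZn2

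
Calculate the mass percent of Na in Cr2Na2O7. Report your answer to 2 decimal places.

Molar mass = 2(52.00) + 2(22.99) + 7(16.00) = 261.980 g/mol
Mass of Na per mole = 2 × 22.99 = 45.980 g
% Na = 45.980 / 261.980 × 100 = 17.55%

17.55%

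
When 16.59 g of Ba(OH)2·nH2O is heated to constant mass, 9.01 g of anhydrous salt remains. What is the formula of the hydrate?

Mass of water lost = 16.59 − 9.01 = 7.58 g → 7.58 / 18.02 = 0.4206 mol H2O
Molar mass of Ba(OH)2 = 171.35 g/mol → mol Ba(OH)2 = 9.01 / 171.35 = 0.05258
n = 0.4206 / 0.05258 = 8.00 ≈ 8 → Ba(OH)2·8H2O

Ba(OH)2·8H2O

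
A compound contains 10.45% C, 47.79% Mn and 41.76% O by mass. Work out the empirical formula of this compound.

Assume 100 g: 10.45 g C, 47.79 g Mn, 41.76 g O.
n(C) = 10.45/12.01 = 0.8701, n(Mn) = 47.79/54.94 = 0.8699, n(O) = 41.76/16.00 = 2.61
Ratios (÷ 0.8699): C 1.000, Mn 1.000, O 3.000
→ CMnO3

CMnO3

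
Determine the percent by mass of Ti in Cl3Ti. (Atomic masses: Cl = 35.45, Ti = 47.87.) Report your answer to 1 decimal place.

Molar mass = 3(35.45) + 1(47.87) = 154.220 g/mol
Mass of Ti per mole = 1 × 47.87 = 47.870 g
% Ti = 47.870 / 154.220 × 100 = 31.0%

31.0%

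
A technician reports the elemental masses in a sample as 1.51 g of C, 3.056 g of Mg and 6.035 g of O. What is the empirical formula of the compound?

Moles — C: 1.51 / 12.01 = 0.1257 mol; Mg: 3.056 / 24.31 = 0.1257 mol; O: 6.035 / 16.00 = 0.3772 mol
Divide by the smallest (0.1257 mol Mg): C 1.000, Mg 1.000, O 3.000
Ratio ≈ 1:1:3, so the empirical formula is CMgO3

CMgO3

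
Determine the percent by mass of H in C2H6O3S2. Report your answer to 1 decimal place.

4.3%

Molar mass = 2(12.01) + 6(1.008) + 3(16.00) + 2(32.07) = 142.208 g/mol
Mass of H per mole = 6 × 1.008 = 6.048 g
% H = 6.048 / 142.208 × 100 = 4.3%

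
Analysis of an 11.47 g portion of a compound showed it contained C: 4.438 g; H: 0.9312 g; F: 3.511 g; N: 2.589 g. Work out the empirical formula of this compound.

C2H5FN

Moles — C: 4.438 / 12.01 = 0.3695 mol; H: 0.9312 / 1.008 = 0.9238 mol; F: 3.511 / 19.00 = 0.1848 mol; N: 2.589 / 14.01 = 0.1848 mol
Ratios (÷ 0.1848): C 2.000, H 4.999, F 1.000, N 1.000
Ratio ≈ 2:5:1:1, so the empirical formula is C2H5FN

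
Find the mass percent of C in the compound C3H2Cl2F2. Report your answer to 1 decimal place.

24.5%

Molar mass = 3(12.01) + 2(1.008) + 2(35.45) + 2(19.00) = 146.946 g/mol
Mass of C per mole = 3 × 12.01 = 36.030 g
% C = 36.030 / 146.946 × 100 = 24.5%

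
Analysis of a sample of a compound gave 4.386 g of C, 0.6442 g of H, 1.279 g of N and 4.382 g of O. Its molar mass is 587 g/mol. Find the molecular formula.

C20H35N5O15

n(C) = 4.386/12.01 = 0.3652, n(H) = 0.6442/1.008 = 0.6391, n(N) = 1.279/14.01 = 0.09129, n(O) = 4.382/16.00 = 0.2739
Smallest is N at 0.09129 mol; normalising gives C 4.000, H 7.000, N 1.000, O 3.000
≈ 4:7:1:3 → C4H7NO3
Empirical-formula mass = 117.11 g/mol
n = 587 / 117.11 = 5.01 ≈ 5
Molecular formula = (C4H7NO3)×5 = C20H35N5O15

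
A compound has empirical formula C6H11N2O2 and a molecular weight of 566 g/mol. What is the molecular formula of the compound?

Empirical-formula mass = 143.17 g/mol
n = 566 / 143.17 = 3.95 ≈ 4
Molecular formula = (C6H11N2O2)4 = C24H44N8O8

C24H44N8O8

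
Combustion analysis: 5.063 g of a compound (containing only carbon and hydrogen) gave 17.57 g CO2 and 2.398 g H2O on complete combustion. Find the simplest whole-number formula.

C3H2

mol C = 17.57 / 44.01 = 0.3992; mass C = 0.3992 × 12.01 = 4.795 g
mol H = 2 × (2.398 / 18.02) = 0.2661; mass H = 0.2661 × 1.008 = 0.2683 g
Divide by the smallest (0.2661 mol H): C 1.500, H 1.000
×2: C 3.00, H 2.00 → C3H2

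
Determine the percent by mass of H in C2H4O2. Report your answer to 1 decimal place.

6.7%

Molar mass = 2(12.01) + 4(1.008) + 2(16.00) = 60.052 g/mol
Mass of H per mole = 4 × 1.008 = 4.032 g
% H = 4.032 / 60.052 × 100 = 6.7%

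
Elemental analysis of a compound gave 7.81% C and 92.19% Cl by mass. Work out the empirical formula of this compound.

Assume 100 g: 7.81 g C, 92.19 g Cl.
C: 7.81 g ÷ 12.01 g/mol = 0.6503 mol
Cl: 92.19 g ÷ 35.45 g/mol = 2.601 mol
Divide by the smallest (0.6503 mol C): C 1.000, Cl 3.999
≈ 1:4 → CCl4

CCl4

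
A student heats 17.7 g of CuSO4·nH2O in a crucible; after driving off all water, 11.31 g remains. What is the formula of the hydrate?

CuSO4·5H2O

Mass of water lost = 17.7 − 11.31 = 6.39 g → 6.39 / 18.02 = 0.3546 mol H2O
Molar mass of CuSO4 = 159.62 g/mol → mol CuSO4 = 11.31 / 159.62 = 0.07086
n = 0.3546 / 0.07086 = 5.00 ≈ 5 → CuSO4·5H2O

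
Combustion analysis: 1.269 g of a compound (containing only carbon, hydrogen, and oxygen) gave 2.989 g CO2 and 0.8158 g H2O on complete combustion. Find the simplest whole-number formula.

C3H4O

mol C = 2.989 / 44.01 = 0.06792; mass C = 0.06792 × 12.01 = 0.8157 g
mol H = 2 × (0.8158 / 18.02) = 0.09054; mass H = 0.09054 × 1.008 = 0.09127 g
mass O = 1.269 − (0.9069) = 0.3621 g → mol O = 0.02263
Ratios (÷ 0.02263): C 3.001, H 4.001, O 1.000
≈ 3:4:1 → C3H4O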